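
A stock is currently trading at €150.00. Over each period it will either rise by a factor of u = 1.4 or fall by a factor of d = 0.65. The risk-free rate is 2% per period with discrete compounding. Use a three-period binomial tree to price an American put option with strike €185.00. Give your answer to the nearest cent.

Risk-neutral probability p = (1 + 0.02 − 0.65)/(1.4 − 0.65) = 0.3700/0.7500 = 0.4933
Terminal stock prices: S_uuu = 411.6, S_uud = 191.1, S_udd = 88.73, S_ddd = 41.19
Terminal payoffs (K − S): max(-226.6, 0) = 0, max(-6.1, 0) = 0, max(96.27, 0) = 96.27, max(143.8, 0) = 143.8
Node uu (S = 294): continuation = 1/1.02·[0.4933·0.0000 + 0.5067·0.0000] = 0.0000; exercise value = 0.0000 ≤ continuation, so V_uu = 0.0000
Node ud (S = 136.5): continuation = 1/1.02·[0.4933·0.0000 + 0.5067·96.2750] = 47.8229; exercise value = 48.5000 > continuation, so V_ud = 48.5000 (exercise)
Node dd (S = 63.38): continuation = 1/1.02·[0.4933·96.2750 + 0.5067·143.8063] = 117.9975; exercise value = 121.6250 > continuation, so V_dd = 121.6250 (exercise)
Node u (S = 210): continuation = 1/1.02·[0.4933·0.0000 + 0.5067·48.5000] = 24.0915; exercise value = 0.0000 ≤ continuation, so V_u = 24.0915
Node d (S = 97.5): continuation = 1/1.02·[0.4933·48.5000 + 0.5067·121.6250] = 83.8725; exercise value = 87.5000 > continuation, so V_d = 87.5000 (exercise)
Node 0 (S = 150): continuation = 1/1.02·[0.4933·24.0915 + 0.5067·87.5000] = 55.1162; exercise value = 35.0000 ≤ continuation, so V_0 = 55.1162

€55.12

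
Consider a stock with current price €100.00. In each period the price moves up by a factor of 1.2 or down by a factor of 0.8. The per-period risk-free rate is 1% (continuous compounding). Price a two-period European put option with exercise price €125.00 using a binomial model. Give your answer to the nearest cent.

Risk-neutral probability p = (e^0.01 − 0.8)/(1.2 − 0.8) = 0.2101/0.4000 = 0.5251
Terminal stock prices: S_uu = 144, S_ud = 96, S_dd = 64
Terminal payoffs (K − S): max(-19, 0) = 0, max(29, 0) = 29, max(61, 0) = 61
Node u (S = 120): V_u = e^(−0.01)·[0.5251·0.0000 + 0.4749·29.0000] = 13.6343
Node d (S = 80): V_d = e^(−0.01)·[0.5251·29.0000 + 0.4749·61.0000] = 43.7562
Node 0 (S = 100): V_0 = e^(−0.01)·[0.5251·13.6343 + 0.4749·43.7562] = 27.6605

€27.66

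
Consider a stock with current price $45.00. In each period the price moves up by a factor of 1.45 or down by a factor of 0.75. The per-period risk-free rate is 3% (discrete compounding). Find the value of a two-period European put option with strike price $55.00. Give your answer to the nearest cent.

Risk-neutral probability p = (1 + 0.03 − 0.75)/(1.45 − 0.75) = 0.2800/0.7000 = 0.4000
Terminal stock prices: S_uu = 94.61, S_ud = 48.94, S_dd = 25.31
Terminal payoffs (K − S): max(-39.61, 0) = 0, max(6.062, 0) = 6.062, max(29.69, 0) = 29.69
Node u (S = 65.25): V_u = 1/1.03·[0.4000·0.0000 + 0.6000·6.0625] = 3.5316
Node d (S = 33.75): V_d = 1/1.03·[0.4000·6.0625 + 0.6000·29.6875] = 19.6481
Node 0 (S = 45): V_0 = 1/1.03·[0.4000·3.5316 + 0.6000·19.6481] = 12.8169

$12.82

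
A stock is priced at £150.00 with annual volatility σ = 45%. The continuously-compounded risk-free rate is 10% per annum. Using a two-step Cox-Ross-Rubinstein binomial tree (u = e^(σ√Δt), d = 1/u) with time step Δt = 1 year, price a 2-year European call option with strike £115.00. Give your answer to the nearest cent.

£66.80

CRR parameters: u = e^(σ√Δt) = e^(0.45·√1) = 1.5683, d = 1/u = 0.6376
Per-period rate: rΔt = 0.1·1 = 0.1, so R = e^0.1 = 1.1052
Risk-neutral probability p = (e^0.1 − 0.6376)/(1.5683 − 0.6376) = 0.4675/0.9307 = 0.5024
Terminal stock prices: S_uu = 368.9, S_ud = 150, S_dd = 60.99
Terminal payoffs (S − K): max(253.9, 0) = 253.9, max(35, 0) = 35, max(-54.01, 0) = 0
Node u (S = 235.2): V_u = e^(−0.1)·[0.5024·253.9405 + 0.4976·35.0000] = 131.1905
Node d (S = 95.64): V_d = e^(−0.1)·[0.5024·35.0000 + 0.4976·0.0000] = 15.9095
Node 0 (S = 150): V_0 = e^(−0.1)·[0.5024·131.1905 + 0.4976·15.9095] = 66.7975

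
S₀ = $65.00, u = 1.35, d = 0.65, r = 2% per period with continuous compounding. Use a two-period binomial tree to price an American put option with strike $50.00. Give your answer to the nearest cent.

Risk-neutral probability p = (e^0.02 − 0.65)/(1.35 − 0.65) = 0.3702/0.7000 = 0.5289
Terminal stock prices: S_uu = 118.5, S_ud = 57.04, S_dd = 27.46
Terminal payoffs (K − S): max(-68.46, 0) = 0, max(-7.038, 0) = 0, max(22.54, 0) = 22.54
Node u (S = 87.75): continuation = e^(−0.02)·[0.5289·0.0000 + 0.4711·0.0000] = 0.0000; exercise value = 0.0000 ≤ continuation, so V_u = 0.0000
Node d (S = 42.25): continuation = e^(−0.02)·[0.5289·0.0000 + 0.4711·22.5375] = 10.4081; exercise value = 7.7500 ≤ continuation, so V_d = 10.4081
Node 0 (S = 65): continuation = e^(−0.02)·[0.5289·0.0000 + 0.4711·10.4081] = 4.8066; exercise value = 0.0000 ≤ continuation, so V_0 = 4.8066

$4.81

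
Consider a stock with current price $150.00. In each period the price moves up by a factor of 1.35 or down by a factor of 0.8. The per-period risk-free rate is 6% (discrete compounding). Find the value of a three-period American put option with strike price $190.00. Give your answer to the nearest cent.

$41.48

Risk-neutral probability p = (1 + 0.06 − 0.8)/(1.35 − 0.8) = 0.2600/0.5500 = 0.4727
Terminal stock prices: S_uuu = 369.1, S_uud = 218.7, S_udd = 129.6, S_ddd = 76.8
Terminal payoffs (K − S): max(-179.1, 0) = 0, max(-28.7, 0) = 0, max(60.4, 0) = 60.4, max(113.2, 0) = 113.2
Node uu (S = 273.4): continuation = 1/1.06·[0.4727·0.0000 + 0.5273·0.0000] = 0.0000; exercise value = 0.0000 ≤ continuation, so V_uu = 0.0000
Node ud (S = 162): continuation = 1/1.06·[0.4727·0.0000 + 0.5273·60.4000] = 30.0446; exercise value = 28.0000 ≤ continuation, so V_ud = 30.0446
Node dd (S = 96): continuation = 1/1.06·[0.4727·60.4000 + 0.5273·113.2000] = 83.2453; exercise value = 94.0000 > continuation, so V_dd = 94.0000 (exercise)
Node u (S = 202.5): continuation = 1/1.06·[0.4727·0.0000 + 0.5273·30.0446] = 14.9450; exercise value = 0.0000 ≤ continuation, so V_u = 14.9450
Node d (S = 120): continuation = 1/1.06·[0.4727·30.0446 + 0.5273·94.0000] = 60.1571; exercise value = 70.0000 > continuation, so V_d = 70.0000 (exercise)
Node 0 (S = 150): continuation = 1/1.06·[0.4727·14.9450 + 0.5273·70.0000] = 41.4849; exercise value = 40.0000 ≤ continuation, so V_0 = 41.4849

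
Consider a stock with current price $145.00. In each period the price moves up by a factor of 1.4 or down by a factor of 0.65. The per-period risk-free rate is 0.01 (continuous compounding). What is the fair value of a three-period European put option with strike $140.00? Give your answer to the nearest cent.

Risk-neutral probability p = (e^0.01 − 0.65)/(1.4 − 0.65) = 0.3601/0.7500 = 0.4801
Terminal stock prices: S_uuu = 397.9, S_uud = 184.7, S_udd = 85.77, S_ddd = 39.82
Terminal payoffs (K − S): max(-257.9, 0) = 0, max(-44.73, 0) = 0, max(54.23, 0) = 54.23, max(100.2, 0) = 100.2
Node uu (S = 284.2): V_uu = e^(−0.01)·[0.4801·0.0000 + 0.5199·0.0000] = 0.0000
Node ud (S = 132): V_ud = e^(−0.01)·[0.4801·0.0000 + 0.5199·54.2325] = 27.9167
Node dd (S = 61.26): V_dd = e^(−0.01)·[0.4801·54.2325 + 0.5199·100.1794] = 77.3445
Node u (S = 203): V_u = e^(−0.01)·[0.4801·0.0000 + 0.5199·27.9167] = 14.3704
Node d (S = 94.25): V_d = e^(−0.01)·[0.4801·27.9167 + 0.5199·77.3445] = 53.0824
Node 0 (S = 145): V_0 = e^(−0.01)·[0.4801·14.3704 + 0.5199·53.0824] = 34.1548

$34.15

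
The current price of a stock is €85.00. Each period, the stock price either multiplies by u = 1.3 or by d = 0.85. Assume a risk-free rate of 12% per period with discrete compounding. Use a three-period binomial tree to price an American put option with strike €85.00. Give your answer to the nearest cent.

€4.91

Risk-neutral probability p = (1 + 0.12 − 0.85)/(1.3 − 0.85) = 0.2700/0.4500 = 0.6000
Terminal stock prices: S_uuu = 186.7, S_uud = 122.1, S_udd = 79.84, S_ddd = 52.2
Terminal payoffs (K − S): max(-101.7, 0) = 0, max(-37.1, 0) = 0, max(5.164, 0) = 5.164, max(32.8, 0) = 32.8
Node uu (S = 143.7): continuation = 1/1.12·[0.6000·0.0000 + 0.4000·0.0000] = 0.0000; exercise value = 0.0000 ≤ continuation, so V_uu = 0.0000
Node ud (S = 93.92): continuation = 1/1.12·[0.6000·0.0000 + 0.4000·5.1638] = 1.8442; exercise value = 0.0000 ≤ continuation, so V_ud = 1.8442
Node dd (S = 61.41): continuation = 1/1.12·[0.6000·5.1638 + 0.4000·32.7994] = 14.4804; exercise value = 23.5875 > continuation, so V_dd = 23.5875 (exercise)
Node u (S = 110.5): continuation = 1/1.12·[0.6000·0.0000 + 0.4000·1.8442] = 0.6586; exercise value = 0.0000 ≤ continuation, so V_u = 0.6586
Node d (S = 72.25): continuation = 1/1.12·[0.6000·1.8442 + 0.4000·23.5875] = 9.4121; exercise value = 12.7500 > continuation, so V_d = 12.7500 (exercise)
Node 0 (S = 85): continuation = 1/1.12·[0.6000·0.6586 + 0.4000·12.7500] = 4.9064; exercise value = 0.0000 ≤ continuation, so V_0 = 4.9064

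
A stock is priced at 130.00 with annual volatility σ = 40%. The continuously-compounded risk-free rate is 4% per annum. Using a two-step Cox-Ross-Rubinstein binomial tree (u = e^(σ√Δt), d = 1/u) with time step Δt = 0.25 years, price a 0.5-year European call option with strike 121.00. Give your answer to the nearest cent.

20.54

CRR parameters: u = e^(σ√Δt) = e^(0.4·√0.25) = 1.2214, d = 1/u = 0.8187
Per-period rate: rΔt = 0.04·0.25 = 0.01, so R = e^0.01 = 1.0101
Risk-neutral probability p = (e^0.01 − 0.8187)/(1.2214 − 0.8187) = 0.1913/0.4027 = 0.4751
Terminal stock prices: S_uu = 193.9, S_ud = 130, S_dd = 87.14
Terminal payoffs (S − K): max(72.94, 0) = 72.94, max(9, 0) = 9, max(-33.86, 0) = 0
Node u (S = 158.8): V_u = e^(−0.01)·[0.4751·72.9372 + 0.5249·9.0000] = 38.9863
Node d (S = 106.4): V_d = e^(−0.01)·[0.4751·9.0000 + 0.5249·0.0000] = 4.2336
Node 0 (S = 130): V_0 = e^(−0.01)·[0.4751·38.9863 + 0.5249·4.2336] = 20.5390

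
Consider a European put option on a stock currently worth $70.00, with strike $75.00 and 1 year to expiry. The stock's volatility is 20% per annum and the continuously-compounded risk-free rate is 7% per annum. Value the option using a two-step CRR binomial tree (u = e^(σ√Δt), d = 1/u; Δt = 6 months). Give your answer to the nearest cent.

CRR parameters: u = e^(σ√Δt) = e^(0.2·√0.5) = 1.1519, d = 1/u = 0.8681
Per-period rate: rΔt = 0.07·0.5 = 0.035, so R = e^0.035 = 1.0356
Risk-neutral probability p = (e^0.035 − 0.8681)/(1.1519 − 0.8681) = 0.1675/0.2838 = 0.5902
Terminal stock prices: S_uu = 92.88, S_ud = 70, S_dd = 52.75
Terminal payoffs (K − S): max(-17.88, 0) = 0, max(5, 0) = 5, max(22.25, 0) = 22.25
Node u (S = 80.63): V_u = e^(−0.035)·[0.5902·0.0000 + 0.4098·5.0000] = 1.9784
Node d (S = 60.77): V_d = e^(−0.035)·[0.5902·5.0000 + 0.4098·22.2453] = 11.6518
Node 0 (S = 70): V_0 = e^(−0.035)·[0.5902·1.9784 + 0.4098·11.6518] = 5.7380

$5.74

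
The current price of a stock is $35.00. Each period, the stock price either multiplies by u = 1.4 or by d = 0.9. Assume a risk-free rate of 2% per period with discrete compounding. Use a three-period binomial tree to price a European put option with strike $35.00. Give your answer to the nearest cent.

$3.92

Risk-neutral probability p = (1 + 0.02 − 0.9)/(1.4 − 0.9) = 0.1200/0.5000 = 0.2400
Terminal stock prices: S_uuu = 96.04, S_uud = 61.74, S_udd = 39.69, S_ddd = 25.52
Terminal payoffs (K − S): max(-61.04, 0) = 0, max(-26.74, 0) = 0, max(-4.69, 0) = 0, max(9.485, 0) = 9.485
Node uu (S = 68.6): V_uu = 1/1.02·[0.2400·0.0000 + 0.7600·0.0000] = 0.0000
Node ud (S = 44.1): V_ud = 1/1.02·[0.2400·0.0000 + 0.7600·0.0000] = 0.0000
Node dd (S = 28.35): V_dd = 1/1.02·[0.2400·0.0000 + 0.7600·9.4850] = 7.0673
Node u (S = 49): V_u = 1/1.02·[0.2400·0.0000 + 0.7600·0.0000] = 0.0000
Node d (S = 31.5): V_d = 1/1.02·[0.2400·0.0000 + 0.7600·7.0673] = 5.2658
Node 0 (S = 35): V_0 = 1/1.02·[0.2400·0.0000 + 0.7600·5.2658] = 3.9235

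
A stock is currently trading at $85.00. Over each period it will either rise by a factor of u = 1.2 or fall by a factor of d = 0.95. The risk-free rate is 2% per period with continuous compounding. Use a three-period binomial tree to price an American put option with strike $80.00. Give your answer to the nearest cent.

$2.50

Risk-neutral probability p = (e^0.02 − 0.95)/(1.2 − 0.95) = 0.0702/0.2500 = 0.2808
Terminal stock prices: S_uuu = 146.9, S_uud = 116.3, S_udd = 92.05, S_ddd = 72.88
Terminal payoffs (K − S): max(-66.88, 0) = 0, max(-36.28, 0) = 0, max(-12.05, 0) = 0, max(7.123, 0) = 7.123
Node uu (S = 122.4): continuation = e^(−0.02)·[0.2808·0.0000 + 0.7192·0.0000] = 0.0000; exercise value = 0.0000 ≤ continuation, so V_uu = 0.0000
Node ud (S = 96.9): continuation = e^(−0.02)·[0.2808·0.0000 + 0.7192·0.0000] = 0.0000; exercise value = 0.0000 ≤ continuation, so V_ud = 0.0000
Node dd (S = 76.71): continuation = e^(−0.02)·[0.2808·0.0000 + 0.7192·7.1231] = 5.0215; exercise value = 3.2875 ≤ continuation, so V_dd = 5.0215
Node u (S = 102): continuation = e^(−0.02)·[0.2808·0.0000 + 0.7192·0.0000] = 0.0000; exercise value = 0.0000 ≤ continuation, so V_u = 0.0000
Node d (S = 80.75): continuation = e^(−0.02)·[0.2808·0.0000 + 0.7192·5.0215] = 3.5399; exercise value = 0.0000 ≤ continuation, so V_d = 3.5399
Node 0 (S = 85): continuation = e^(−0.02)·[0.2808·0.0000 + 0.7192·3.5399] = 2.4955; exercise value = 0.0000 ≤ continuation, so V_0 = 2.4955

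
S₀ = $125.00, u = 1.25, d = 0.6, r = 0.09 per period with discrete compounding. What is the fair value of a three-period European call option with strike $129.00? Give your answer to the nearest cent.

$38.09

Risk-neutral probability p = (1 + 0.09 − 0.6)/(1.25 − 0.6) = 0.4900/0.6500 = 0.7538
Terminal stock prices: S_uuu = 244.1, S_uud = 117.2, S_udd = 56.25, S_ddd = 27
Terminal payoffs (S − K): max(115.1, 0) = 115.1, max(-11.81, 0) = 0, max(-72.75, 0) = 0, max(-102, 0) = 0
Node uu (S = 195.3): V_uu = 1/1.09·[0.7538·115.1406 + 0.2462·0.0000] = 79.6315
Node ud (S = 93.75): V_ud = 1/1.09·[0.7538·0.0000 + 0.2462·0.0000] = 0.0000
Node dd (S = 45): V_dd = 1/1.09·[0.7538·0.0000 + 0.2462·0.0000] = 0.0000
Node u (S = 156.2): V_u = 1/1.09·[0.7538·79.6315 + 0.2462·0.0000] = 55.0733
Node d (S = 75): V_d = 1/1.09·[0.7538·0.0000 + 0.2462·0.0000] = 0.0000
Node 0 (S = 125): V_0 = 1/1.09·[0.7538·55.0733 + 0.2462·0.0000] = 38.0888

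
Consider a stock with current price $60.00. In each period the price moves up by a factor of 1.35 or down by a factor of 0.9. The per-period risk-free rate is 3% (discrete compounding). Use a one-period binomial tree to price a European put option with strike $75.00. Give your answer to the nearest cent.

Risk-neutral probability p = (1 + 0.03 − 0.9)/(1.35 − 0.9) = 0.1300/0.4500 = 0.2889
Terminal stock prices: S_u = 81, S_d = 54
Terminal payoffs (K − S): max(-6, 0) = 0, max(21, 0) = 21
Node 0 (S = 60): V_0 = 1/1.03·[0.2889·0.0000 + 0.7111·21.0000] = 14.4984

$14.50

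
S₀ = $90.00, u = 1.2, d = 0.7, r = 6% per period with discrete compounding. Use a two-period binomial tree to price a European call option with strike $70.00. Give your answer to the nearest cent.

$29.51

Risk-neutral probability p = (1 + 0.06 − 0.7)/(1.2 − 0.7) = 0.3600/0.5000 = 0.7200
Terminal stock prices: S_uu = 129.6, S_ud = 75.6, S_dd = 44.1
Terminal payoffs (S − K): max(59.6, 0) = 59.6, max(5.6, 0) = 5.6, max(-25.9, 0) = 0
Node u (S = 108): V_u = 1/1.06·[0.7200·59.6000 + 0.2800·5.6000] = 41.9623
Node d (S = 63): V_d = 1/1.06·[0.7200·5.6000 + 0.2800·0.0000] = 3.8038
Node 0 (S = 90): V_0 = 1/1.06·[0.7200·41.9623 + 0.2800·3.8038] = 29.5074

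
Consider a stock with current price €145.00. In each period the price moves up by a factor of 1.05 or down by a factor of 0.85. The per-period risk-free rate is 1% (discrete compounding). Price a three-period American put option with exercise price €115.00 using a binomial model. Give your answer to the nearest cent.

€0.71

Risk-neutral probability p = (1 + 0.01 − 0.85)/(1.05 − 0.85) = 0.1600/0.2000 = 0.8000
Terminal stock prices: S_uuu = 167.9, S_uud = 135.9, S_udd = 110, S_ddd = 89.05
Terminal payoffs (K − S): max(-52.86, 0) = 0, max(-20.88, 0) = 0, max(4.999, 0) = 4.999, max(25.95, 0) = 25.95
Node uu (S = 159.9): continuation = 1/1.01·[0.8000·0.0000 + 0.2000·0.0000] = 0.0000; exercise value = 0.0000 ≤ continuation, so V_uu = 0.0000
Node ud (S = 129.4): continuation = 1/1.01·[0.8000·0.0000 + 0.2000·4.9994] = 0.9900; exercise value = 0.0000 ≤ continuation, so V_ud = 0.9900
Node dd (S = 104.8): continuation = 1/1.01·[0.8000·4.9994 + 0.2000·25.9519] = 9.0989; exercise value = 10.2375 > continuation, so V_dd = 10.2375 (exercise)
Node u (S = 152.2): continuation = 1/1.01·[0.8000·0.0000 + 0.2000·0.9900] = 0.1960; exercise value = 0.0000 ≤ continuation, so V_u = 0.1960
Node d (S = 123.2): continuation = 1/1.01·[0.8000·0.9900 + 0.2000·10.2375] = 2.8114; exercise value = 0.0000 ≤ continuation, so V_d = 2.8114
Node 0 (S = 145): continuation = 1/1.01·[0.8000·0.1960 + 0.2000·2.8114] = 0.7120; exercise value = 0.0000 ≤ continuation, so V_0 = 0.7120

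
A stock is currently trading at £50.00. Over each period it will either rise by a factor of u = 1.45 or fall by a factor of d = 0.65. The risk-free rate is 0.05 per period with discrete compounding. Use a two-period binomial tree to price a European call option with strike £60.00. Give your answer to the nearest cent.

Risk-neutral probability p = (1 + 0.05 − 0.65)/(1.45 − 0.65) = 0.4000/0.8000 = 0.5000
Terminal stock prices: S_uu = 105.1, S_ud = 47.12, S_dd = 21.13
Terminal payoffs (S − K): max(45.12, 0) = 45.12, max(-12.88, 0) = 0, max(-38.88, 0) = 0
Node u (S = 72.5): V_u = 1/1.05·[0.5000·45.1250 + 0.5000·0.0000] = 21.4881
Node d (S = 32.5): V_d = 1/1.05·[0.5000·0.0000 + 0.5000·0.0000] = 0.0000
Node 0 (S = 50): V_0 = 1/1.05·[0.5000·21.4881 + 0.5000·0.0000] = 10.2324

£10.23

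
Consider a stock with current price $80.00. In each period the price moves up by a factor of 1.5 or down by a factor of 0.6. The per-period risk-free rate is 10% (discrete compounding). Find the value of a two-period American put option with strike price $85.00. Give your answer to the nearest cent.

$17.60

Risk-neutral probability p = (1 + 0.1 − 0.6)/(1.5 − 0.6) = 0.5000/0.9000 = 0.5556
Terminal stock prices: S_uu = 180, S_ud = 72, S_dd = 28.8
Terminal payoffs (K − S): max(-95, 0) = 0, max(13, 0) = 13, max(56.2, 0) = 56.2
Node u (S = 120): continuation = 1/1.1·[0.5556·0.0000 + 0.4444·13.0000] = 5.2525; exercise value = 0.0000 ≤ continuation, so V_u = 5.2525
Node d (S = 48): continuation = 1/1.1·[0.5556·13.0000 + 0.4444·56.2000] = 29.2727; exercise value = 37.0000 > continuation, so V_d = 37.0000 (exercise)
Node 0 (S = 80): continuation = 1/1.1·[0.5556·5.2525 + 0.4444·37.0000] = 17.6023; exercise value = 5.0000 ≤ continuation, so V_0 = 17.6023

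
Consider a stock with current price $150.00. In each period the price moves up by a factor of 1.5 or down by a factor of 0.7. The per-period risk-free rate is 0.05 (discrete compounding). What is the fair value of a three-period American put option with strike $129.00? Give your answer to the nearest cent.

Risk-neutral probability p = (1 + 0.05 − 0.7)/(1.5 − 0.7) = 0.3500/0.8000 = 0.4375
Terminal stock prices: S_uuu = 506.2, S_uud = 236.2, S_udd = 110.2, S_ddd = 51.45
Terminal payoffs (K − S): max(-377.2, 0) = 0, max(-107.2, 0) = 0, max(18.75, 0) = 18.75, max(77.55, 0) = 77.55
Node uu (S = 337.5): continuation = 1/1.05·[0.4375·0.0000 + 0.5625·0.0000] = 0.0000; exercise value = 0.0000 ≤ continuation, so V_uu = 0.0000
Node ud (S = 157.5): continuation = 1/1.05·[0.4375·0.0000 + 0.5625·18.7500] = 10.0446; exercise value = 0.0000 ≤ continuation, so V_ud = 10.0446
Node dd (S = 73.5): continuation = 1/1.05·[0.4375·18.7500 + 0.5625·77.5500] = 49.3571; exercise value = 55.5000 > continuation, so V_dd = 55.5000 (exercise)
Node u (S = 225): continuation = 1/1.05·[0.4375·0.0000 + 0.5625·10.0446] = 5.3811; exercise value = 0.0000 ≤ continuation, so V_u = 5.3811
Node d (S = 105): continuation = 1/1.05·[0.4375·10.0446 + 0.5625·55.5000] = 33.9174; exercise value = 24.0000 ≤ continuation, so V_d = 33.9174
Node 0 (S = 150): continuation = 1/1.05·[0.4375·5.3811 + 0.5625·33.9174] = 20.4121; exercise value = 0.0000 ≤ continuation, so V_0 = 20.4121

$20.41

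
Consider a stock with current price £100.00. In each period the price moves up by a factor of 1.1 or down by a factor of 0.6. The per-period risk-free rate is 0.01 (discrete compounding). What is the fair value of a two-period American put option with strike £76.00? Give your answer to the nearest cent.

£4.30

Risk-neutral probability p = (1 + 0.01 − 0.6)/(1.1 − 0.6) = 0.4100/0.5000 = 0.8200
Terminal stock prices: S_uu = 121, S_ud = 66, S_dd = 36
Terminal payoffs (K − S): max(-45, 0) = 0, max(10, 0) = 10, max(40, 0) = 40
Node u (S = 110): continuation = 1/1.01·[0.8200·0.0000 + 0.1800·10.0000] = 1.7822; exercise value = 0.0000 ≤ continuation, so V_u = 1.7822
Node d (S = 60): continuation = 1/1.01·[0.8200·10.0000 + 0.1800·40.0000] = 15.2475; exercise value = 16.0000 > continuation, so V_d = 16.0000 (exercise)
Node 0 (S = 100): continuation = 1/1.01·[0.8200·1.7822 + 0.1800·16.0000] = 4.2984; exercise value = 0.0000 ≤ continuation, so V_0 = 4.2984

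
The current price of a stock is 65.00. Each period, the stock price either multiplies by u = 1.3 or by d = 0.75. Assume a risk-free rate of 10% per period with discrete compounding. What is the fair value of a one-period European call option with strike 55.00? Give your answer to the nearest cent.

17.07

Risk-neutral probability p = (1 + 0.1 − 0.75)/(1.3 − 0.75) = 0.3500/0.5500 = 0.6364
Terminal stock prices: S_u = 84.5, S_d = 48.75
Terminal payoffs (S − K): max(29.5, 0) = 29.5, max(-6.25, 0) = 0
Node 0 (S = 65): V_0 = 1/1.1·[0.6364·29.5000 + 0.3636·0.0000] = 17.0661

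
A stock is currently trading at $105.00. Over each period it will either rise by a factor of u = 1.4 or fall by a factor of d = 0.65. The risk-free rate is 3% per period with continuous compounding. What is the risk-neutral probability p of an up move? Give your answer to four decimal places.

Risk-neutral probability p = (e^0.03 − 0.65)/(1.4 − 0.65) = 0.3805/0.7500 = 0.5073

p = 0.5073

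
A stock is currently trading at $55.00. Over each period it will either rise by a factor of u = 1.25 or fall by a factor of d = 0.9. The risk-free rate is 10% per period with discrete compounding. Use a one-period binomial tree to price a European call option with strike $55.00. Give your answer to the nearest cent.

$7.14

Risk-neutral probability p = (1 + 0.1 − 0.9)/(1.25 − 0.9) = 0.2000/0.3500 = 0.5714
Terminal stock prices: S_u = 68.75, S_d = 49.5
Terminal payoffs (S − K): max(13.75, 0) = 13.75, max(-5.5, 0) = 0
Node 0 (S = 55): V_0 = 1/1.1·[0.5714·13.7500 + 0.4286·0.0000] = 7.1429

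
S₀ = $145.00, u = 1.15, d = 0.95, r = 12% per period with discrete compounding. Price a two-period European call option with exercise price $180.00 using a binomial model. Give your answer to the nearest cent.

$6.77

Risk-neutral probability p = (1 + 0.12 − 0.95)/(1.15 − 0.95) = 0.1700/0.2000 = 0.8500
Terminal stock prices: S_uu = 191.8, S_ud = 158.4, S_dd = 130.9
Terminal payoffs (S − K): max(11.76, 0) = 11.76, max(-21.59, 0) = 0, max(-49.14, 0) = 0
Node u (S = 166.8): V_u = 1/1.12·[0.8500·11.7625 + 0.1500·0.0000] = 8.9269
Node d (S = 137.8): V_d = 1/1.12·[0.8500·0.0000 + 0.1500·0.0000] = 0.0000
Node 0 (S = 145): V_0 = 1/1.12·[0.8500·8.9269 + 0.1500·0.0000] = 6.7749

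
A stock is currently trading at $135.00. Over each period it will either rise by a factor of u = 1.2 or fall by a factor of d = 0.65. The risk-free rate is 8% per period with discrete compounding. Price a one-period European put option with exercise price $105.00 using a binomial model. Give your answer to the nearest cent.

Risk-neutral probability p = (1 + 0.08 − 0.65)/(1.2 − 0.65) = 0.4300/0.5500 = 0.7818
Terminal stock prices: S_u = 162, S_d = 87.75
Terminal payoffs (K − S): max(-57, 0) = 0, max(17.25, 0) = 17.25
Node 0 (S = 135): V_0 = 1/1.08·[0.7818·0.0000 + 0.2182·17.2500] = 3.4848

$3.48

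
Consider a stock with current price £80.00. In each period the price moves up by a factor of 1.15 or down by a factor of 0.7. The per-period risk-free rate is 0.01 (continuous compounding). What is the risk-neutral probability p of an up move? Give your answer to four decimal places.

Risk-neutral probability p = (e^0.01 − 0.7)/(1.15 − 0.7) = 0.3101/0.4500 = 0.6890

p = 0.6890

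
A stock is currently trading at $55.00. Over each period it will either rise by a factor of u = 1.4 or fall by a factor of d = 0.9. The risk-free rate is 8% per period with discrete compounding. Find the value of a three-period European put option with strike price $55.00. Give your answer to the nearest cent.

$3.10

Risk-neutral probability p = (1 + 0.08 − 0.9)/(1.4 − 0.9) = 0.1800/0.5000 = 0.3600
Terminal stock prices: S_uuu = 150.9, S_uud = 97.02, S_udd = 62.37, S_ddd = 40.1
Terminal payoffs (K − S): max(-95.92, 0) = 0, max(-42.02, 0) = 0, max(-7.37, 0) = 0, max(14.9, 0) = 14.9
Node uu (S = 107.8): V_uu = 1/1.08·[0.3600·0.0000 + 0.6400·0.0000] = 0.0000
Node ud (S = 69.3): V_ud = 1/1.08·[0.3600·0.0000 + 0.6400·0.0000] = 0.0000
Node dd (S = 44.55): V_dd = 1/1.08·[0.3600·0.0000 + 0.6400·14.9050] = 8.8326
Node u (S = 77): V_u = 1/1.08·[0.3600·0.0000 + 0.6400·0.0000] = 0.0000
Node d (S = 49.5): V_d = 1/1.08·[0.3600·0.0000 + 0.6400·8.8326] = 5.2341
Node 0 (S = 55): V_0 = 1/1.08·[0.3600·0.0000 + 0.6400·5.2341] = 3.1017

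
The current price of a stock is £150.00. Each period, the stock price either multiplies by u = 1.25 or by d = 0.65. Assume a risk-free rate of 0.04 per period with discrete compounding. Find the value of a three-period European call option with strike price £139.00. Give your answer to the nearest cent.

£42.85

Risk-neutral probability p = (1 + 0.04 − 0.65)/(1.25 − 0.65) = 0.3900/0.6000 = 0.6500
Terminal stock prices: S_uuu = 293, S_uud = 152.3, S_udd = 79.22, S_ddd = 41.19
Terminal payoffs (S − K): max(154, 0) = 154, max(13.34, 0) = 13.34, max(-59.78, 0) = 0, max(-97.81, 0) = 0
Node uu (S = 234.4): V_uu = 1/1.04·[0.6500·153.9688 + 0.3500·13.3438] = 100.7212
Node ud (S = 121.9): V_ud = 1/1.04·[0.6500·13.3438 + 0.3500·0.0000] = 8.3398
Node dd (S = 63.38): V_dd = 1/1.04·[0.6500·0.0000 + 0.3500·0.0000] = 0.0000
Node u (S = 187.5): V_u = 1/1.04·[0.6500·100.7212 + 0.3500·8.3398] = 65.7574
Node d (S = 97.5): V_d = 1/1.04·[0.6500·8.3398 + 0.3500·0.0000] = 5.2124
Node 0 (S = 150): V_0 = 1/1.04·[0.6500·65.7574 + 0.3500·5.2124] = 42.8525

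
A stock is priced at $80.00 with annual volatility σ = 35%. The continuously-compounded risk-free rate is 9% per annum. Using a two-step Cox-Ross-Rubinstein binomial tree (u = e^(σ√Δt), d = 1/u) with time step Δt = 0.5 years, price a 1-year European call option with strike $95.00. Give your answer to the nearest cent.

CRR parameters: u = e^(σ√Δt) = e^(0.35·√0.5) = 1.2808, d = 1/u = 0.7808
Per-period rate: rΔt = 0.09·0.5 = 0.045, so R = e^0.045 = 1.0460
Risk-neutral probability p = (e^0.045 − 0.7808)/(1.2808 − 0.7808) = 0.2653/0.5000 = 0.5305
Terminal stock prices: S_uu = 131.2, S_ud = 80, S_dd = 48.77
Terminal payoffs (S − K): max(36.24, 0) = 36.24, max(-15, 0) = 0, max(-46.23, 0) = 0
Node u (S = 102.5): V_u = e^(−0.045)·[0.5305·36.2365 + 0.4695·0.0000] = 18.3773
Node d (S = 62.46): V_d = e^(−0.045)·[0.5305·0.0000 + 0.4695·0.0000] = 0.0000
Node 0 (S = 80): V_0 = e^(−0.045)·[0.5305·18.3773 + 0.4695·0.0000] = 9.3200

$9.32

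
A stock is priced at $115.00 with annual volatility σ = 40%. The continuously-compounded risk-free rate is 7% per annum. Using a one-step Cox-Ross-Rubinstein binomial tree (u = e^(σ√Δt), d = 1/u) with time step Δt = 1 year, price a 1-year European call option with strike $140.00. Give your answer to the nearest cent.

$14.41

CRR parameters: u = e^(σ√Δt) = e^(0.4·√1) = 1.4918, d = 1/u = 0.6703
Per-period rate: rΔt = 0.07·1 = 0.07, so R = e^0.07 = 1.0725
Risk-neutral probability p = (e^0.07 − 0.6703)/(1.4918 − 0.6703) = 0.4022/0.8215 = 0.4896
Terminal stock prices: S_u = 171.6, S_d = 77.09
Terminal payoffs (S − K): max(31.56, 0) = 31.56, max(-62.91, 0) = 0
Node 0 (S = 115): V_0 = e^(−0.07)·[0.4896·31.5598 + 0.5104·0.0000] = 14.4063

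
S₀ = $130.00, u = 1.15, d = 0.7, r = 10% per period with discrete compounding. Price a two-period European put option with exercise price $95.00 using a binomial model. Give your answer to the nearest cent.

Risk-neutral probability p = (1 + 0.1 − 0.7)/(1.15 − 0.7) = 0.4000/0.4500 = 0.8889
Terminal stock prices: S_uu = 171.9, S_ud = 104.6, S_dd = 63.7
Terminal payoffs (K − S): max(-76.92, 0) = 0, max(-9.65, 0) = 0, max(31.3, 0) = 31.3
Node u (S = 149.5): V_u = 1/1.1·[0.8889·0.0000 + 0.1111·0.0000] = 0.0000
Node d (S = 91): V_d = 1/1.1·[0.8889·0.0000 + 0.1111·31.3000] = 3.1616
Node 0 (S = 130): V_0 = 1/1.1·[0.8889·0.0000 + 0.1111·3.1616] = 0.3194

$0.32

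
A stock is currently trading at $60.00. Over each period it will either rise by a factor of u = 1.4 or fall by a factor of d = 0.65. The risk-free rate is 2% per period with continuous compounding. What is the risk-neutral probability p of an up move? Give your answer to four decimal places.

Risk-neutral probability p = (e^0.02 − 0.65)/(1.4 − 0.65) = 0.3702/0.7500 = 0.4936

p = 0.4936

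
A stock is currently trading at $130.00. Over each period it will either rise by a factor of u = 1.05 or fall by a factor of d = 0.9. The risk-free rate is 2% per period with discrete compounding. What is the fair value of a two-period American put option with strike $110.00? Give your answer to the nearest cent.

$0.18

Risk-neutral probability p = (1 + 0.02 − 0.9)/(1.05 − 0.9) = 0.1200/0.1500 = 0.8000
Terminal stock prices: S_uu = 143.3, S_ud = 122.9, S_dd = 105.3
Terminal payoffs (K − S): max(-33.33, 0) = 0, max(-12.85, 0) = 0, max(4.7, 0) = 4.7
Node u (S = 136.5): continuation = 1/1.02·[0.8000·0.0000 + 0.2000·0.0000] = 0.0000; exercise value = 0.0000 ≤ continuation, so V_u = 0.0000
Node d (S = 117): continuation = 1/1.02·[0.8000·0.0000 + 0.2000·4.7000] = 0.9216; exercise value = 0.0000 ≤ continuation, so V_d = 0.9216
Node 0 (S = 130): continuation = 1/1.02·[0.8000·0.0000 + 0.2000·0.9216] = 0.1807; exercise value = 0.0000 ≤ continuation, so V_0 = 0.1807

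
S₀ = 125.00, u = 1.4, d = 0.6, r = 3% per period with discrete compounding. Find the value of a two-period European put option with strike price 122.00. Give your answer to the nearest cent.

Risk-neutral probability p = (1 + 0.03 − 0.6)/(1.4 − 0.6) = 0.4300/0.8000 = 0.5375
Terminal stock prices: S_uu = 245, S_ud = 105, S_dd = 45
Terminal payoffs (K − S): max(-123, 0) = 0, max(17, 0) = 17, max(77, 0) = 77
Node u (S = 175): V_u = 1/1.03·[0.5375·0.0000 + 0.4625·17.0000] = 7.6335
Node d (S = 75): V_d = 1/1.03·[0.5375·17.0000 + 0.4625·77.0000] = 43.4466
Node 0 (S = 125): V_0 = 1/1.03·[0.5375·7.6335 + 0.4625·43.4466] = 23.4923

23.49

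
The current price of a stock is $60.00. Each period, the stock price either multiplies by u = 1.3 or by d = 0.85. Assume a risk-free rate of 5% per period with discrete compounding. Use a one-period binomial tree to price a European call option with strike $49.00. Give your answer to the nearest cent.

Risk-neutral probability p = (1 + 0.05 − 0.85)/(1.3 − 0.85) = 0.2000/0.4500 = 0.4444
Terminal stock prices: S_u = 78, S_d = 51
Terminal payoffs (S − K): max(29, 0) = 29, max(2, 0) = 2
Node 0 (S = 60): V_0 = 1/1.05·[0.4444·29.0000 + 0.5556·2.0000] = 13.3333

$13.33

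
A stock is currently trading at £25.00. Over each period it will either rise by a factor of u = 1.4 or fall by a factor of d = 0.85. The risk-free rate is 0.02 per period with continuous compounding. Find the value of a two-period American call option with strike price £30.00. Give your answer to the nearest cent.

Risk-neutral probability p = (e^0.02 − 0.85)/(1.4 − 0.85) = 0.1702/0.5500 = 0.3095
Terminal stock prices: S_uu = 49, S_ud = 29.75, S_dd = 18.06
Terminal payoffs (S − K): max(19, 0) = 19, max(-0.25, 0) = 0, max(-11.94, 0) = 0
Node u (S = 35): continuation = e^(−0.02)·[0.3095·19.0000 + 0.6905·0.0000] = 5.7633; exercise value = 5.0000 ≤ continuation, so V_u = 5.7633
Node d (S = 21.25): continuation = e^(−0.02)·[0.3095·0.0000 + 0.6905·0.0000] = 0.0000; exercise value = 0.0000 ≤ continuation, so V_d = 0.0000
Node 0 (S = 25): continuation = e^(−0.02)·[0.3095·5.7633 + 0.6905·0.0000] = 1.7482; exercise value = 0.0000 ≤ continuation, so V_0 = 1.7482

£1.75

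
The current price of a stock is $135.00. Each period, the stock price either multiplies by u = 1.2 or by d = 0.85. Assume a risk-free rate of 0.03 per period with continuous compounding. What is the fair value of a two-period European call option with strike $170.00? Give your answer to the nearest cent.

Risk-neutral probability p = (e^0.03 − 0.85)/(1.2 − 0.85) = 0.1805/0.3500 = 0.5156
Terminal stock prices: S_uu = 194.4, S_ud = 137.7, S_dd = 97.54
Terminal payoffs (S − K): max(24.4, 0) = 24.4, max(-32.3, 0) = 0, max(-72.46, 0) = 0
Node u (S = 162): V_u = e^(−0.03)·[0.5156·24.4000 + 0.4844·0.0000] = 12.2085
Node d (S = 114.8): V_d = e^(−0.03)·[0.5156·0.0000 + 0.4844·0.0000] = 0.0000
Node 0 (S = 135): V_0 = e^(−0.03)·[0.5156·12.2085 + 0.4844·0.0000] = 6.1085

$6.11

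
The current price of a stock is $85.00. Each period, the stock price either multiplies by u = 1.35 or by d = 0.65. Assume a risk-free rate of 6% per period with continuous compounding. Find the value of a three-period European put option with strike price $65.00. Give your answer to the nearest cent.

$6.55

Risk-neutral probability p = (e^0.06 − 0.65)/(1.35 − 0.65) = 0.4118/0.7000 = 0.5883
Terminal stock prices: S_uuu = 209.1, S_uud = 100.7, S_udd = 48.48, S_ddd = 23.34
Terminal payoffs (K − S): max(-144.1, 0) = 0, max(-35.69, 0) = 0, max(16.52, 0) = 16.52, max(41.66, 0) = 41.66
Node uu (S = 154.9): V_uu = e^(−0.06)·[0.5883·0.0000 + 0.4117·0.0000] = 0.0000
Node ud (S = 74.59): V_ud = e^(−0.06)·[0.5883·0.0000 + 0.4117·16.5181] = 6.4039
Node dd (S = 35.91): V_dd = e^(−0.06)·[0.5883·16.5181 + 0.4117·41.6569] = 25.3022
Node u (S = 114.8): V_u = e^(−0.06)·[0.5883·0.0000 + 0.4117·6.4039] = 2.4827
Node d (S = 55.25): V_d = e^(−0.06)·[0.5883·6.4039 + 0.4117·25.3022] = 13.3576
Node 0 (S = 85): V_0 = e^(−0.06)·[0.5883·2.4827 + 0.4117·13.3576] = 6.5542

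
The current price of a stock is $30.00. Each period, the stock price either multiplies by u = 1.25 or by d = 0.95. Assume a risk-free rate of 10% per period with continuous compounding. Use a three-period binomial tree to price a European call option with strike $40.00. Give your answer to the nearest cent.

Risk-neutral probability p = (e^0.1 − 0.95)/(1.25 − 0.95) = 0.1552/0.3000 = 0.5172
Terminal stock prices: S_uuu = 58.59, S_uud = 44.53, S_udd = 33.84, S_ddd = 25.72
Terminal payoffs (S − K): max(18.59, 0) = 18.59, max(4.531, 0) = 4.531, max(-6.156, 0) = 0, max(-14.28, 0) = 0
Node uu (S = 46.88): V_uu = e^(−0.1)·[0.5172·18.5938 + 0.4828·4.5312] = 10.6815
Node ud (S = 35.62): V_ud = e^(−0.1)·[0.5172·4.5312 + 0.4828·0.0000] = 2.1207
Node dd (S = 27.07): V_dd = e^(−0.1)·[0.5172·0.0000 + 0.4828·0.0000] = 0.0000
Node u (S = 37.5): V_u = e^(−0.1)·[0.5172·10.6815 + 0.4828·2.1207] = 5.9255
Node d (S = 28.5): V_d = e^(−0.1)·[0.5172·2.1207 + 0.4828·0.0000] = 0.9925
Node 0 (S = 30): V_0 = e^(−0.1)·[0.5172·5.9255 + 0.4828·0.9925] = 3.2068

$3.21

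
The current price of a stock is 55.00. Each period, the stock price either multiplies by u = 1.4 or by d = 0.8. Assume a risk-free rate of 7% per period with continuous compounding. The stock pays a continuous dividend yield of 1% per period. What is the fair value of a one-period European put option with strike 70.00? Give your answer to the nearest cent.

Per-period risk-free factor R = e^0.07 = 1.0725; dividend-adjusted growth = e^(0.07−0.01) = 1.0618.
Risk-neutral probability p = (1.0618 − 0.8)/(1.4 − 0.8) = 0.2618/0.6000 = 0.4364
Terminal stock prices: S_u = 77, S_d = 44
Terminal payoffs (K − S): max(-7, 0) = 0, max(26, 0) = 26
Node 0 (S = 55): V_0 = e^(−0.07)·[0.4364·0.0000 + 0.5636·26.0000] = 13.6631

13.66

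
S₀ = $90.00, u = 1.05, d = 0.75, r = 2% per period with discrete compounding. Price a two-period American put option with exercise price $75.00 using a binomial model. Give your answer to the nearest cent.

$1.09

Risk-neutral probability p = (1 + 0.02 − 0.75)/(1.05 − 0.75) = 0.2700/0.3000 = 0.9000
Terminal stock prices: S_uu = 99.23, S_ud = 70.88, S_dd = 50.62
Terminal payoffs (K − S): max(-24.23, 0) = 0, max(4.125, 0) = 4.125, max(24.38, 0) = 24.38
Node u (S = 94.5): continuation = 1/1.02·[0.9000·0.0000 + 0.1000·4.1250] = 0.4044; exercise value = 0.0000 ≤ continuation, so V_u = 0.4044
Node d (S = 67.5): continuation = 1/1.02·[0.9000·4.1250 + 0.1000·24.3750] = 6.0294; exercise value = 7.5000 > continuation, so V_d = 7.5000 (exercise)
Node 0 (S = 90): continuation = 1/1.02·[0.9000·0.4044 + 0.1000·7.5000] = 1.0921; exercise value = 0.0000 ≤ continuation, so V_0 = 1.0921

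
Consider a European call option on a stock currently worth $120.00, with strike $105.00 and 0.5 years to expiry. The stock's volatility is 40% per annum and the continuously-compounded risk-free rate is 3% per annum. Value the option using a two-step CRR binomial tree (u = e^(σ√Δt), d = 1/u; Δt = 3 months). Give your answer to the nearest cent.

$23.39

CRR parameters: u = e^(σ√Δt) = e^(0.4·√0.25) = 1.2214, d = 1/u = 0.8187
Per-period rate: rΔt = 0.03·0.25 = 0.0075, so R = e^0.0075 = 1.0075
Risk-neutral probability p = (e^0.0075 − 0.8187)/(1.2214 − 0.8187) = 0.1888/0.4027 = 0.4689
Terminal stock prices: S_uu = 179, S_ud = 120, S_dd = 80.44
Terminal payoffs (S − K): max(74.02, 0) = 74.02, max(15, 0) = 15, max(-24.56, 0) = 0
Node u (S = 146.6): V_u = e^(−0.0075)·[0.4689·74.0190 + 0.5311·15.0000] = 42.3529
Node d (S = 98.25): V_d = e^(−0.0075)·[0.4689·15.0000 + 0.5311·0.0000] = 6.9804
Node 0 (S = 120): V_0 = e^(−0.0075)·[0.4689·42.3529 + 0.5311·6.9804] = 23.3891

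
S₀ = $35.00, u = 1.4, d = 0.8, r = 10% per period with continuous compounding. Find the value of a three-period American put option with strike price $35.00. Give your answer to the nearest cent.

$3.44

Risk-neutral probability p = (e^0.1 − 0.8)/(1.4 − 0.8) = 0.3052/0.6000 = 0.5086
Terminal stock prices: S_uuu = 96.04, S_uud = 54.88, S_udd = 31.36, S_ddd = 17.92
Terminal payoffs (K − S): max(-61.04, 0) = 0, max(-19.88, 0) = 0, max(3.64, 0) = 3.64, max(17.08, 0) = 17.08
Node uu (S = 68.6): continuation = e^(−0.1)·[0.5086·0.0000 + 0.4914·0.0000] = 0.0000; exercise value = 0.0000 ≤ continuation, so V_uu = 0.0000
Node ud (S = 39.2): continuation = e^(−0.1)·[0.5086·0.0000 + 0.4914·3.6400] = 1.6184; exercise value = 0.0000 ≤ continuation, so V_ud = 1.6184
Node dd (S = 22.4): continuation = e^(−0.1)·[0.5086·3.6400 + 0.4914·17.0800] = 9.2693; exercise value = 12.6000 > continuation, so V_dd = 12.6000 (exercise)
Node u (S = 49): continuation = e^(−0.1)·[0.5086·0.0000 + 0.4914·1.6184] = 0.7196; exercise value = 0.0000 ≤ continuation, so V_u = 0.7196
Node d (S = 28): continuation = e^(−0.1)·[0.5086·1.6184 + 0.4914·12.6000] = 6.3470; exercise value = 7.0000 > continuation, so V_d = 7.0000 (exercise)
Node 0 (S = 35): continuation = e^(−0.1)·[0.5086·0.7196 + 0.4914·7.0000] = 3.4435; exercise value = 0.0000 ≤ continuation, so V_0 = 3.4435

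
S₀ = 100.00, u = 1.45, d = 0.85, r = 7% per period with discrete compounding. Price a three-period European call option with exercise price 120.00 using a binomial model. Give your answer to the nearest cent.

Risk-neutral probability p = (1 + 0.07 − 0.85)/(1.45 − 0.85) = 0.2200/0.6000 = 0.3667
Terminal stock prices: S_uuu = 304.9, S_uud = 178.7, S_udd = 104.8, S_ddd = 61.41
Terminal payoffs (S − K): max(184.9, 0) = 184.9, max(58.71, 0) = 58.71, max(-15.24, 0) = 0, max(-58.59, 0) = 0
Node uu (S = 210.2): V_uu = 1/1.07·[0.3667·184.8625 + 0.6333·58.7125] = 98.1005
Node ud (S = 123.2): V_ud = 1/1.07·[0.3667·58.7125 + 0.6333·0.0000] = 20.1195
Node dd (S = 72.25): V_dd = 1/1.07·[0.3667·0.0000 + 0.6333·0.0000] = 0.0000
Node u (S = 145): V_u = 1/1.07·[0.3667·98.1005 + 0.6333·20.1195] = 45.5257
Node d (S = 85): V_d = 1/1.07·[0.3667·20.1195 + 0.6333·0.0000] = 6.8945
Node 0 (S = 100): V_0 = 1/1.07·[0.3667·45.5257 + 0.6333·6.8945] = 19.6816

19.68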